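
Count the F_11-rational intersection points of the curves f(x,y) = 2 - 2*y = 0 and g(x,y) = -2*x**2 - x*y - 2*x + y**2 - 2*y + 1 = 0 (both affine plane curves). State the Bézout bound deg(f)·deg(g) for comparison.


Common zeros: {(0, 1), (4, 1)}; count = 2; Bézout bound = 2.

deg(f) = 1, deg(g) = 2, so Bézout bound = 2.
Scan x ∈ F_11. For each x, list the y ∈ F_11 with f(x, y) ≡ 0 and those with g(x, y) ≡ 0 (mod 11); the common zeros in that column are the intersection.
  x = 0: f ≡ 0 at y ∈ {1}; g ≡ 0 at y ∈ {1}; common: {1}.
  x = 1: f ≡ 0 at y ∈ {1}; g ≡ 0 at y ∈ ∅; common: ∅.
  x = 2: f ≡ 0 at y ∈ {1}; g ≡ 0 at y ∈ {0, 4}; common: ∅.
  x = 3: f ≡ 0 at y ∈ {1}; g ≡ 0 at y ∈ ∅; common: ∅.
  x = 4: f ≡ 0 at y ∈ {1}; g ≡ 0 at y ∈ {1, 5}; common: {1}.
  x = 5: f ≡ 0 at y ∈ {1}; g ≡ 0 at y ∈ ∅; common: ∅.
  x = 6: f ≡ 0 at y ∈ {1}; g ≡ 0 at y ∈ {4}; common: ∅.
  x = 7: f ≡ 0 at y ∈ {1}; g ≡ 0 at y ∈ ∅; common: ∅.
  x = 8: f ≡ 0 at y ∈ {1}; g ≡ 0 at y ∈ {0, 10}; common: ∅.
  x = 9: f ≡ 0 at y ∈ {1}; g ≡ 0 at y ∈ {5, 6}; common: ∅.
  x = 10: f ≡ 0 at y ∈ {1}; g ≡ 0 at y ∈ ∅; common: ∅.
Collecting: common zeros = {(0, 1), (4, 1)}, so the count is 2.
Comparison with the Bézout bound: 2 ≤ 2 = deg(f)·deg(g), as expected for curves with no common component (the bound is attained).


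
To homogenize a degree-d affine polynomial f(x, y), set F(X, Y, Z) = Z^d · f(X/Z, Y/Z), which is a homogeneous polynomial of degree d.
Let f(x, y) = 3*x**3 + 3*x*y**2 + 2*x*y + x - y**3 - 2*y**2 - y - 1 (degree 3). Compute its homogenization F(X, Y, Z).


F(X, Y, Z) = 3*X**3 + 3*X*Y**2 + 2*X*Y*Z + X*Z**2 - Y**3 - 2*Y**2*Z - Y*Z**2 - Z**3

deg(f) = 3.
Substitute x = X/Z, y = Y/Z into f, then multiply by Z^3.
  monomial 3·x^3·y^0 ↦ 3·X^3·Y^0·Z^0.
  monomial 3·x^1·y^2 ↦ 3·X^1·Y^2·Z^0.
  monomial 2·x^1·y^1 ↦ 2·X^1·Y^1·Z^1.
  monomial 1·x^1·y^0 ↦ 1·X^1·Y^0·Z^2.
  monomial -1·x^0·y^3 ↦ -1·X^0·Y^3·Z^0.
  monomial -2·x^0·y^2 ↦ -2·X^0·Y^2·Z^1.
  monomial -1·x^0·y^1 ↦ -1·X^0·Y^1·Z^2.
  monomial -1·x^0·y^0 ↦ -1·X^0·Y^0·Z^3.
Collecting: F(X, Y, Z) = 3*X**3 + 3*X*Y**2 + 2*X*Y*Z + X*Z**2 - Y**3 - 2*Y**2*Z - Y*Z**2 - Z**3.


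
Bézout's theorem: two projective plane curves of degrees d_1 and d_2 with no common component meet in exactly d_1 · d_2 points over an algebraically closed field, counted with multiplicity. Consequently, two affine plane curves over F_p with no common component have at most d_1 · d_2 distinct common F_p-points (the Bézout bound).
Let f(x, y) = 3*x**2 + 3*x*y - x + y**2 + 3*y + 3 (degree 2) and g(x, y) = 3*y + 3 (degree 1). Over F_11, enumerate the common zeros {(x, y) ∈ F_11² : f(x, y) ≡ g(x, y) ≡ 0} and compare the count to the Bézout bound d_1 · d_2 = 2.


Common zeros: {(1, 10), (4, 10)}; count = 2; Bézout bound = 2.

deg(f) = 2, deg(g) = 1, so Bézout bound = 2.
Scan x ∈ F_11. For each x, list the y ∈ F_11 with f(x, y) ≡ 0 and those with g(x, y) ≡ 0 (mod 11); the common zeros in that column are the intersection.
  x = 0: f ≡ 0 at y ∈ ∅; g ≡ 0 at y ∈ {10}; common: ∅.
  x = 1: f ≡ 0 at y ∈ {6, 10}; g ≡ 0 at y ∈ {10}; common: {10}.
  x = 2: f ≡ 0 at y ∈ ∅; g ≡ 0 at y ∈ {10}; common: ∅.
  x = 3: f ≡ 0 at y ∈ {2, 8}; g ≡ 0 at y ∈ {10}; common: ∅.
  x = 4: f ≡ 0 at y ∈ {8, 10}; g ≡ 0 at y ∈ {10}; common: {10}.
  x = 5: f ≡ 0 at y ∈ ∅; g ≡ 0 at y ∈ {10}; common: ∅.
  x = 6: f ≡ 0 at y ∈ ∅; g ≡ 0 at y ∈ {10}; common: ∅.
  x = 7: f ≡ 0 at y ∈ {0, 9}; g ≡ 0 at y ∈ {10}; common: ∅.
  x = 8: f ≡ 0 at y ∈ {0, 6}; g ≡ 0 at y ∈ {10}; common: ∅.
  x = 9: f ≡ 0 at y ∈ ∅; g ≡ 0 at y ∈ {10}; common: ∅.
  x = 10: f ≡ 0 at y ∈ {2, 9}; g ≡ 0 at y ∈ {10}; common: ∅.
Collecting: common zeros = {(1, 10), (4, 10)}, so the count is 2.
Comparison with the Bézout bound: 2 ≤ 2 = deg(f)·deg(g), as expected for curves with no common component (the bound is attained).


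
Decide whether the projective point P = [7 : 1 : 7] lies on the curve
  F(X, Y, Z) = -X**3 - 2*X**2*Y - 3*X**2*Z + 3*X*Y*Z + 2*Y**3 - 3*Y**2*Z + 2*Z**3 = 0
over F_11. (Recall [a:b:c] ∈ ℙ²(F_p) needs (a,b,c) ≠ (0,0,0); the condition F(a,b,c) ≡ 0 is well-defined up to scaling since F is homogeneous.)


F(7,1,7) ≡ 4 (mod 11); P is NOT on the curve.

Evaluate F(7, 1, 7) term-by-term (mod 11).
  -X**3 ↦ -1·343·1·1 = -343
  -2*X**2*Y ↦ -2·49·1·1 = -98
  -3*X**2*Z ↦ -3·49·1·7 = -1029
  3*X*Y*Z ↦ 3·7·1·7 = 147
  2*Y**3 ↦ 2·1·1·1 = 2
  -3*Y**2*Z ↦ -3·1·1·7 = -21
  2*Z**3 ↦ 2·1·1·343 = 686
Sum: F(7, 1, 7) = (-343) + (-98) + (-1029) + (147) + (2) + (-21) + (686) = -656.
Reducing mod 11: -656 ≡ 4 (mod 11).
Since F(a, b, c) ≡ 4 ≠ 0 (mod 11), P does NOT lie on the curve.


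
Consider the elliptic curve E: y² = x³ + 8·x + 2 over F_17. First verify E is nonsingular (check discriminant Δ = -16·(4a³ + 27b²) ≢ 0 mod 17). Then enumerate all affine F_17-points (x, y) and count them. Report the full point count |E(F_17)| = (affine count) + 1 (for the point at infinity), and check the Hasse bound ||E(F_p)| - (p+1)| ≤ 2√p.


Affine points = {(0, 6), (0, 11), (2, 3), (2, 14), (3, 6), (3, 11), (4, 8), (4, 9), (8, 0), (9, 2), (9, 15), (13, 5), (13, 12), (14, 6), (14, 11)}; affine count = 15; |E(F_17)| = 16.

Discriminant check: Δ ∝ 4a³ + 27b² = 4·8³ + 27·2² = 4·512 + 27·4 ≡ 14 (mod 17). Nonzero ⇒ E is nonsingular.
For each x ∈ F_17, compute rhs = x³ + 8·x + 2 mod 17, then count y ∈ F_17 with y² ≡ rhs.
  x = 0: rhs = 2, matching y values: 6, 11 (2 points).
  x = 1: rhs = 11, matching y values: none (0 points).
  x = 2: rhs = 9, matching y values: 3, 14 (2 points).
  x = 3: rhs = 2, matching y values: 6, 11 (2 points).
  x = 4: rhs = 13, matching y values: 8, 9 (2 points).
  x = 5: rhs = 14, matching y values: none (0 points).
  x = 6: rhs = 11, matching y values: none (0 points).
  x = 7: rhs = 10, matching y values: none (0 points).
  x = 8: rhs = 0, matching y values: 0 (1 points).
  x = 9: rhs = 4, matching y values: 2, 15 (2 points).
  x = 10: rhs = 11, matching y values: none (0 points).
  x = 11: rhs = 10, matching y values: none (0 points).
  x = 12: rhs = 7, matching y values: none (0 points).
  x = 13: rhs = 8, matching y values: 5, 12 (2 points).
  x = 14: rhs = 2, matching y values: 6, 11 (2 points).
  x = 15: rhs = 12, matching y values: none (0 points).
  x = 16: rhs = 10, matching y values: none (0 points).
Total affine count: 15.
Full point count |E(F_17)| = 15 + 1 = 16.
Hasse bound: |16 − (17+1)| = |-2| = 2 ≤ 2√17 ≈ 8.2462 ✓.


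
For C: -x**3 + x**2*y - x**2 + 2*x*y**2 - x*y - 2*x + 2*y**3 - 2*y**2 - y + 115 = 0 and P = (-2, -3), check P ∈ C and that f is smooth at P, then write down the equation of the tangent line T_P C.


Tangent line at P: 23*x + 95*y + 331 = 0.

Step 1: f(-2, -3) = 0, so P lies on C.
Step 2: partial derivatives
  f_x(x, y) = -3*x**2 + 2*x*y - 2*x + 2*y**2 - y - 2, f_y(x, y) = x**2 + 4*x*y - x + 6*y**2 - 4*y - 1.
  f_x(P) = 23, f_y(P) = 95 (gradient nonzero, so P is smooth).
Step 3: tangent line at P: 23·(x − -2) + 95·(y − -3) = 0.
Expanding: 23*x + 95*y + 331 = 0.


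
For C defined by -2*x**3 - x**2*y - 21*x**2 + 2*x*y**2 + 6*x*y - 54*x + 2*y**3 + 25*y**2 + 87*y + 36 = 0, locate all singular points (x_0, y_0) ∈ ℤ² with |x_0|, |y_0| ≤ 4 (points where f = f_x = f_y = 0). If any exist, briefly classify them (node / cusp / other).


Singular points: {(-3, -3)}; classification: cusp.

Compute partial derivatives:
  f_x = -6*x**2 - 2*x*y - 42*x + 2*y**2 + 6*y - 54.
  f_y = -x**2 + 4*x*y + 6*x + 6*y**2 + 50*y + 87.
Scan x_0 ∈ {−4, ..., 4}. For each x_0, f_y(x_0, y) is a polynomial in y; find its integer roots y ∈ {−4, ..., 4}, then test f_x and f at those candidates.
  x = -4: f_y(-4, y) = 6*y**2 + 34*y + 47; no integer root y with |y| ≤ 4.
  x = -3: f_y(-3, y) = 6*y**2 + 38*y + 60; vanishes at y ∈ {-3}. (-3, -3): f_x = 0, f = 0 — SINGULAR.
  x = -2: f_y(-2, y) = 6*y**2 + 42*y + 71; no integer root y with |y| ≤ 4.
  x = -1: f_y(-1, y) = 6*y**2 + 46*y + 80; no integer root y with |y| ≤ 4.
  x = 0: f_y(0, y) = 6*y**2 + 50*y + 87; no integer root y with |y| ≤ 4.
  x = 1: f_y(1, y) = 6*y**2 + 54*y + 92; no integer root y with |y| ≤ 4.
  x = 2: f_y(2, y) = 6*y**2 + 58*y + 95; no integer root y with |y| ≤ 4.
  x = 3: f_y(3, y) = 6*y**2 + 62*y + 96; no integer root y with |y| ≤ 4.
  x = 4: f_y(4, y) = 6*y**2 + 66*y + 95; no integer root y with |y| ≤ 4.
Only singular point on the grid: (-3, -3).
Classify: substitute x = -3 + u, y = -3 + v and expand: f = -2*u**3 - u**2*v + 2*u*v**2 + 2*v**3 + v**2.
No constant or linear terms (consistent with a singular point). Quadratic part: v**2. Cubic part: -2*u**3 - u**2*v + 2*u*v**2 + 2*v**3.
The quadratic part v**2 is a perfect square, so there is a single (double) tangent line v = 0, i.e. y = -3. Restricting the cubic part to that line (v = 0) leaves -2*u**3 ≠ 0, so f is not divisible by v and the branch is v² ≈ 2*u**3 to lowest order — this is a cusp.
Classification: cusp.


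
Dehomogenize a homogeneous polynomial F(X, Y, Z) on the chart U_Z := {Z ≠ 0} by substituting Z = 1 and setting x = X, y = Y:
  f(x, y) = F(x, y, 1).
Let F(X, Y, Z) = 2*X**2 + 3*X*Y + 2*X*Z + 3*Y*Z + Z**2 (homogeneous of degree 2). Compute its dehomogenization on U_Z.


f(x, y) = 2*x**2 + 3*x*y + 2*x + 3*y + 1

On U_Z we set Z = 1. Each monomial c·X^i·Y^j·Z^k in F becomes c·x^i·y^j·1^k = c·x^i·y^j.
Substituting Z = 1: F(X, Y, 1) = 2*x**2 + 3*x*y + 2*x + 3*y + 1.
Note: deg(f) ≤ deg(F) = 2; strict inequality happens when F is divisible by Z (lost terms).


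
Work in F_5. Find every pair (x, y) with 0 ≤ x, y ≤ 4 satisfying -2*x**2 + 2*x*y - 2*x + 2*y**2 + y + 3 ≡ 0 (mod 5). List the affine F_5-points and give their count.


Affine F_5-points: ∅; count = 0.

For each of the 25 pairs (x, y) ∈ F_5², evaluate f(x, y) mod 5. Record the zeros.
  x = 0: [0↦3, 1↦1, 2↦3, 3↦4, 4↦4]  zeros at y ∈ ∅
  x = 1: [0↦4, 1↦4, 2↦3, 3↦1, 4↦3]  zeros at y ∈ ∅
  x = 2: [0↦1, 1↦3, 2↦4, 3↦4, 4↦3]  zeros at y ∈ ∅
  x = 3: [0↦4, 1↦3, 2↦1, 3↦3, 4↦4]  zeros at y ∈ ∅
  x = 4: [0↦3, 1↦4, 2↦4, 3↦3, 4↦1]  zeros at y ∈ ∅
Collecting zeros: affine points = ∅.
Total count |C(F_5)_aff| = 0.


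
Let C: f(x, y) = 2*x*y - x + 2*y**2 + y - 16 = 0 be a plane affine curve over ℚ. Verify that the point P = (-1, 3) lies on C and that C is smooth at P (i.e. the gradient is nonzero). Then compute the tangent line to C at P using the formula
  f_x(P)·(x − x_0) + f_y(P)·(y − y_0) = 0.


Tangent line at P: 5*x + 11*y - 28 = 0.

Step 1: f(-1, 3) = 0, so P lies on C.
Step 2: partial derivatives
  f_x(x, y) = 2*y - 1, f_y(x, y) = 2*x + 4*y + 1.
  f_x(P) = 5, f_y(P) = 11 (gradient nonzero, so P is smooth).
Step 3: tangent line at P: 5·(x − -1) + 11·(y − 3) = 0.
Expanding: 5*x + 11*y - 28 = 0.


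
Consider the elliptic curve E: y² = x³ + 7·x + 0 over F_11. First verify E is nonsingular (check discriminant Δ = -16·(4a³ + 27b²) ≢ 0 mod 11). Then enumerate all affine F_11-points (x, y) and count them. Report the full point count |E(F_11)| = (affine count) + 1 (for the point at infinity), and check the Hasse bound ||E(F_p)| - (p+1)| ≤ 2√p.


Affine points = {(0, 0), (2, 0), (3, 2), (3, 9), (4, 2), (4, 9), (6, 4), (6, 7), (9, 0), (10, 5), (10, 6)}; affine count = 11; |E(F_11)| = 12.

Discriminant check: Δ ∝ 4a³ + 27b² = 4·7³ + 27·0² = 4·343 + 27·0 ≡ 8 (mod 11). Nonzero ⇒ E is nonsingular.
For each x ∈ F_11, compute rhs = x³ + 7·x + 0 mod 11, then count y ∈ F_11 with y² ≡ rhs.
  x = 0: rhs = 0, matching y values: 0 (1 points).
  x = 1: rhs = 8, matching y values: none (0 points).
  x = 2: rhs = 0, matching y values: 0 (1 points).
  x = 3: rhs = 4, matching y values: 2, 9 (2 points).
  x = 4: rhs = 4, matching y values: 2, 9 (2 points).
  x = 5: rhs = 6, matching y values: none (0 points).
  x = 6: rhs = 5, matching y values: 4, 7 (2 points).
  x = 7: rhs = 7, matching y values: none (0 points).
  x = 8: rhs = 7, matching y values: none (0 points).
  x = 9: rhs = 0, matching y values: 0 (1 points).
  x = 10: rhs = 3, matching y values: 5, 6 (2 points).
Total affine count: 11.
Full point count |E(F_11)| = 11 + 1 = 12.
Hasse bound: |12 − (11+1)| = |0| = 0 ≤ 2√11 ≈ 6.6332 ✓.


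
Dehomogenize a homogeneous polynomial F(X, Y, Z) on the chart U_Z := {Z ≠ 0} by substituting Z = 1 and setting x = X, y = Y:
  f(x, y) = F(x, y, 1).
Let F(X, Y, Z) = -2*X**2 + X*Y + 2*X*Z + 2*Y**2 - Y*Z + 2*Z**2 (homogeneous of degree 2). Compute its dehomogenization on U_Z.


f(x, y) = -2*x**2 + x*y + 2*x + 2*y**2 - y + 2

On U_Z we set Z = 1. Each monomial c·X^i·Y^j·Z^k in F becomes c·x^i·y^j·1^k = c·x^i·y^j.
Substituting Z = 1: F(X, Y, 1) = -2*x**2 + x*y + 2*x + 2*y**2 - y + 2.
Note: deg(f) ≤ deg(F) = 2; strict inequality happens when F is divisible by Z (lost terms).


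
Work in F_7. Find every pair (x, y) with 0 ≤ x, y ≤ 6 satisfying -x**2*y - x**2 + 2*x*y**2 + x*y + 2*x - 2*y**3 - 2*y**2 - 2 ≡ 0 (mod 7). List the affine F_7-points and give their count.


Affine F_7-points: {(2, 2), (3, 6)}; count = 2.

For each of the 49 pairs (x, y) ∈ F_7², evaluate f(x, y) mod 7. Record the zeros.
  x = 0: [0↦5, 1↦1, 2↦2, 3↦3, 4↦6, 5↦6, 6↦5]  zeros at y ∈ ∅
  x = 1: [0↦6, 1↦4, 2↦4, 3↦1, 4↦4, 5↦1, 6↦1]  zeros at y ∈ ∅
  x = 2: [0↦5, 1↦3, 2↦0, 3↦5, 4↦6, 5↦5, 6↦4]  zeros at y ∈ {2}
  x = 3: [0↦2, 1↦5, 2↦4, 3↦1, 4↦5, 5↦4, 6↦0]  zeros at y ∈ {6}
  x = 4: [0↦4, 1↦3, 2↦2, 3↦3, 4↦1, 5↦5, 6↦3]  zeros at y ∈ ∅
  x = 5: [0↦4, 1↦4, 2↦1, 3↦4, 4↦1, 5↦1, 6↦6]  zeros at y ∈ ∅
  x = 6: [0↦2, 1↦1, 2↦1, 3↦4, 4↦5, 5↦6, 6↦2]  zeros at y ∈ ∅
Collecting zeros: affine points = {(2, 2), (3, 6)}.
Total count |C(F_7)_aff| = 2.


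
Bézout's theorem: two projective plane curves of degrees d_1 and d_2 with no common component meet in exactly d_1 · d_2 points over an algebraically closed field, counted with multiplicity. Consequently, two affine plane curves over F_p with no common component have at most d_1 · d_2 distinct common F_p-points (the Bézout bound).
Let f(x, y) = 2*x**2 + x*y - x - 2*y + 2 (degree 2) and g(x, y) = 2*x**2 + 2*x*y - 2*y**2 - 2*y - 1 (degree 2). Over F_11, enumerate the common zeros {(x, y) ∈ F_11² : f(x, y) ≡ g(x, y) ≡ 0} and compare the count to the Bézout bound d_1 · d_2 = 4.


Common zeros: ∅; count = 0; Bézout bound = 4.

deg(f) = 2, deg(g) = 2, so Bézout bound = 4.
Scan x ∈ F_11. For each x, list the y ∈ F_11 with f(x, y) ≡ 0 and those with g(x, y) ≡ 0 (mod 11); the common zeros in that column are the intersection.
  x = 0: f ≡ 0 at y ∈ {1}; g ≡ 0 at y ∈ ∅; common: ∅.
  x = 1: f ≡ 0 at y ∈ {3}; g ≡ 0 at y ∈ ∅; common: ∅.
  x = 2: f ≡ 0 at y ∈ ∅; g ≡ 0 at y ∈ {5, 7}; common: ∅.
  x = 3: f ≡ 0 at y ∈ {5}; g ≡ 0 at y ∈ {3, 10}; common: ∅.
  x = 4: f ≡ 0 at y ∈ {7}; g ≡ 0 at y ∈ {5, 9}; common: ∅.
  x = 5: f ≡ 0 at y ∈ {10}; g ≡ 0 at y ∈ {1, 3}; common: ∅.
  x = 6: f ≡ 0 at y ∈ {5}; g ≡ 0 at y ∈ ∅; common: ∅.
  x = 7: f ≡ 0 at y ∈ {10}; g ≡ 0 at y ∈ ∅; common: ∅.
  x = 8: f ≡ 0 at y ∈ {9}; g ≡ 0 at y ∈ ∅; common: ∅.
  x = 9: f ≡ 0 at y ∈ {3}; g ≡ 0 at y ∈ {9, 10}; common: ∅.
  x = 10: f ≡ 0 at y ∈ {9}; g ≡ 0 at y ∈ ∅; common: ∅.
Collecting: common zeros = ∅, so the count is 0.
Comparison with the Bézout bound: 0 ≤ 4 = deg(f)·deg(g), as expected for curves with no common component (the affine F_11-count falls short of the bound because intersections may lie at infinity, over extension fields, or carry multiplicity).


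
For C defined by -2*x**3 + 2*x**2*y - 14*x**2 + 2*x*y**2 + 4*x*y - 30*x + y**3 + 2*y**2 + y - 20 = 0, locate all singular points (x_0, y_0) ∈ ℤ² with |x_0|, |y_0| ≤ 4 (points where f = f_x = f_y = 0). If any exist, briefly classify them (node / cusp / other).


Singular points: {(-2, 1)}; classification: cusp.

Compute partial derivatives:
  f_x = -6*x**2 + 4*x*y - 28*x + 2*y**2 + 4*y - 30.
  f_y = 2*x**2 + 4*x*y + 4*x + 3*y**2 + 4*y + 1.
Scan x_0 ∈ {−4, ..., 4}. For each x_0, f_y(x_0, y) is a polynomial in y; find its integer roots y ∈ {−4, ..., 4}, then test f_x and f at those candidates.
  x = -4: f_y(-4, y) = 3*y**2 - 12*y + 17; no integer root y with |y| ≤ 4.
  x = -3: f_y(-3, y) = 3*y**2 - 8*y + 7; no integer root y with |y| ≤ 4.
  x = -2: f_y(-2, y) = 3*y**2 - 4*y + 1; vanishes at y ∈ {1}. (-2, 1): f_x = 0, f = 0 — SINGULAR.
  x = -1: f_y(-1, y) = 3*y**2 - 1; no integer root y with |y| ≤ 4.
  x = 0: f_y(0, y) = 3*y**2 + 4*y + 1; vanishes at y ∈ {-1}. (0, -1): f_x = -32 ≠ 0.
  x = 1: f_y(1, y) = 3*y**2 + 8*y + 7; no integer root y with |y| ≤ 4.
  x = 2: f_y(2, y) = 3*y**2 + 12*y + 17; no integer root y with |y| ≤ 4.
  x = 3: f_y(3, y) = 3*y**2 + 16*y + 31; no integer root y with |y| ≤ 4.
  x = 4: f_y(4, y) = 3*y**2 + 20*y + 49; no integer root y with |y| ≤ 4.
Only singular point on the grid: (-2, 1).
Classify: substitute x = -2 + u, y = 1 + v and expand: f = -2*u**3 + 2*u**2*v + 2*u*v**2 + v**3 + v**2.
No constant or linear terms (consistent with a singular point). Quadratic part: v**2. Cubic part: -2*u**3 + 2*u**2*v + 2*u*v**2 + v**3.
The quadratic part v**2 is a perfect square, so there is a single (double) tangent line v = 0, i.e. y = 1. Restricting the cubic part to that line (v = 0) leaves -2*u**3 ≠ 0, so f is not divisible by v and the branch is v² ≈ 2*u**3 to lowest order — this is a cusp.
Classification: cusp.


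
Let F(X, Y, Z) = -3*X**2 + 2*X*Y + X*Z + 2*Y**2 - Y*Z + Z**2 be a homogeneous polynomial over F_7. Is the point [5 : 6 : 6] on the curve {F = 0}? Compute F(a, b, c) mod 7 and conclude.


F(5,6,6) ≡ 3 (mod 7); P is NOT on the curve.

Evaluate F(5, 6, 6) term-by-term (mod 7).
  -3*X**2 ↦ -3·25·1·1 = -75
  2*X*Y ↦ 2·5·6·1 = 60
  X*Z ↦ 1·5·1·6 = 30
  2*Y**2 ↦ 2·1·36·1 = 72
  -Y*Z ↦ -1·1·6·6 = -36
  Z**2 ↦ 1·1·1·36 = 36
Sum: F(5, 6, 6) = (-75) + (60) + (30) + (72) + (-36) + (36) = 87.
Reducing mod 7: 87 ≡ 3 (mod 7).
Since F(a, b, c) ≡ 3 ≠ 0 (mod 7), P does NOT lie on the curve.


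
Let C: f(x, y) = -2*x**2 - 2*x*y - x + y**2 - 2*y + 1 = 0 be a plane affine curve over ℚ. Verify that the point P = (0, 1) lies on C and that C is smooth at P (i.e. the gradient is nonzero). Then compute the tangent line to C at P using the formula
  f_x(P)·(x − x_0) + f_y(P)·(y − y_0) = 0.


Tangent line at P: -3*x = 0.

Step 1: f(0, 1) = 0, so P lies on C.
Step 2: partial derivatives
  f_x(x, y) = -4*x - 2*y - 1, f_y(x, y) = -2*x + 2*y - 2.
  f_x(P) = -3, f_y(P) = 0 (gradient nonzero, so P is smooth).
Step 3: tangent line at P: -3·(x − 0) + 0·(y − 1) = 0.
Expanding: -3*x = 0.


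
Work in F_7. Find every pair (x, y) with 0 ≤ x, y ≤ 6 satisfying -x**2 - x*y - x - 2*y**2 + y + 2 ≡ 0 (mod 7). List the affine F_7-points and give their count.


Affine F_7-points: {(1, 0), (2, 1), (2, 2), (3, 1), (3, 5), (5, 0), (5, 5)}; count = 7.

For each of the 49 pairs (x, y) ∈ F_7², evaluate f(x, y) mod 7. Record the zeros.
  x = 0: [0↦2, 1↦1, 2↦3, 3↦1, 4↦2, 5↦6, 6↦6]  zeros at y ∈ ∅
  x = 1: [0↦0, 1↦5, 2↦6, 3↦3, 4↦3, 5↦6, 6↦5]  zeros at y ∈ {0}
  x = 2: [0↦3, 1↦0, 2↦0, 3↦3, 4↦2, 5↦4, 6↦2]  zeros at y ∈ {1, 2}
  x = 3: [0↦4, 1↦0, 2↦6, 3↦1, 4↦6, 5↦0, 6↦4]  zeros at y ∈ {1, 5}
  x = 4: [0↦3, 1↦5, 2↦3, 3↦4, 4↦1, 5↦1, 6↦4]  zeros at y ∈ ∅
  x = 5: [0↦0, 1↦1, 2↦5, 3↦5, 4↦1, 5↦0, 6↦2]  zeros at y ∈ {0, 5}
  x = 6: [0↦2, 1↦2, 2↦5, 3↦4, 4↦6, 5↦4, 6↦5]  zeros at y ∈ ∅
Collecting zeros: affine points = {(1, 0), (2, 1), (2, 2), (3, 1), (3, 5), (5, 0), (5, 5)}.
Total count |C(F_7)_aff| = 7.


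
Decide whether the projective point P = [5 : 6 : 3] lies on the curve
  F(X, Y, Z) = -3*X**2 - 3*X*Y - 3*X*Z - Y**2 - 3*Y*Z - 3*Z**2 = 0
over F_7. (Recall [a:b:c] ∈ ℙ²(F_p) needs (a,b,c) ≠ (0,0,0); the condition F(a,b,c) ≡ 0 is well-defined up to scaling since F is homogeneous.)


F(5,6,3) ≡ 2 (mod 7); P is NOT on the curve.

Evaluate F(5, 6, 3) term-by-term (mod 7).
  -3*X**2 ↦ -3·25·1·1 = -75
  -3*X*Y ↦ -3·5·6·1 = -90
  -3*X*Z ↦ -3·5·1·3 = -45
  -Y**2 ↦ -1·1·36·1 = -36
  -3*Y*Z ↦ -3·1·6·3 = -54
  -3*Z**2 ↦ -3·1·1·9 = -27
Sum: F(5, 6, 3) = (-75) + (-90) + (-45) + (-36) + (-54) + (-27) = -327.
Reducing mod 7: -327 ≡ 2 (mod 7).
Since F(a, b, c) ≡ 2 ≠ 0 (mod 7), P does NOT lie on the curve.


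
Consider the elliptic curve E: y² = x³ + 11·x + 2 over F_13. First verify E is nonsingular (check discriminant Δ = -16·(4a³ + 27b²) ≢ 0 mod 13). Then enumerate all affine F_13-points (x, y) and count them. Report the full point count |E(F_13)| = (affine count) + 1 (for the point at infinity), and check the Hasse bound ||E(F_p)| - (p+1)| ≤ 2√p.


Affine points = {(1, 1), (1, 12), (3, 6), (3, 7), (5, 0), (8, 2), (8, 11), (12, 4), (12, 9)}; affine count = 9; |E(F_13)| = 10.

Discriminant check: Δ ∝ 4a³ + 27b² = 4·11³ + 27·2² = 4·1331 + 27·4 ≡ 11 (mod 13). Nonzero ⇒ E is nonsingular.
For each x ∈ F_13, compute rhs = x³ + 11·x + 2 mod 13, then count y ∈ F_13 with y² ≡ rhs.
  x = 0: rhs = 2, matching y values: none (0 points).
  x = 1: rhs = 1, matching y values: 1, 12 (2 points).
  x = 2: rhs = 6, matching y values: none (0 points).
  x = 3: rhs = 10, matching y values: 6, 7 (2 points).
  x = 4: rhs = 6, matching y values: none (0 points).
  x = 5: rhs = 0, matching y values: 0 (1 points).
  x = 6: rhs = 11, matching y values: none (0 points).
  x = 7: rhs = 6, matching y values: none (0 points).
  x = 8: rhs = 4, matching y values: 2, 11 (2 points).
  x = 9: rhs = 11, matching y values: none (0 points).
  x = 10: rhs = 7, matching y values: none (0 points).
  x = 11: rhs = 11, matching y values: none (0 points).
  x = 12: rhs = 3, matching y values: 4, 9 (2 points).
Total affine count: 9.
Full point count |E(F_13)| = 9 + 1 = 10.
Hasse bound: |10 − (13+1)| = |-4| = 4 ≤ 2√13 ≈ 7.2111 ✓.


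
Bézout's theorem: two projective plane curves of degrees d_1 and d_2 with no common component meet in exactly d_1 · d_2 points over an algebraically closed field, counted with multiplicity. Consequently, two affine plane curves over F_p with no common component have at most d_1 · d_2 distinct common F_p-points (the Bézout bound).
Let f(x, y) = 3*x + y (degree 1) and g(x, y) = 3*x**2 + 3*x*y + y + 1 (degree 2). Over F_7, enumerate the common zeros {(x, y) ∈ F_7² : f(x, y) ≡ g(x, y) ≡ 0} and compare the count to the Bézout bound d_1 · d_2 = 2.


Common zeros: ∅; count = 0; Bézout bound = 2.

deg(f) = 1, deg(g) = 2, so Bézout bound = 2.
Scan x ∈ F_7. For each x, list the y ∈ F_7 with f(x, y) ≡ 0 and those with g(x, y) ≡ 0 (mod 7); the common zeros in that column are the intersection.
  x = 0: f ≡ 0 at y ∈ {0}; g ≡ 0 at y ∈ {6}; common: ∅.
  x = 1: f ≡ 0 at y ∈ {4}; g ≡ 0 at y ∈ {6}; common: ∅.
  x = 2: f ≡ 0 at y ∈ {1}; g ≡ 0 at y ∈ ∅; common: ∅.
  x = 3: f ≡ 0 at y ∈ {5}; g ≡ 0 at y ∈ {0}; common: ∅.
  x = 4: f ≡ 0 at y ∈ {2}; g ≡ 0 at y ∈ {0}; common: ∅.
  x = 5: f ≡ 0 at y ∈ {6}; g ≡ 0 at y ∈ {4}; common: ∅.
  x = 6: f ≡ 0 at y ∈ {3}; g ≡ 0 at y ∈ {2}; common: ∅.
Collecting: common zeros = ∅, so the count is 0.
Comparison with the Bézout bound: 0 ≤ 2 = deg(f)·deg(g), as expected for curves with no common component (the affine F_7-count falls short of the bound because intersections may lie at infinity, over extension fields, or carry multiplicity).


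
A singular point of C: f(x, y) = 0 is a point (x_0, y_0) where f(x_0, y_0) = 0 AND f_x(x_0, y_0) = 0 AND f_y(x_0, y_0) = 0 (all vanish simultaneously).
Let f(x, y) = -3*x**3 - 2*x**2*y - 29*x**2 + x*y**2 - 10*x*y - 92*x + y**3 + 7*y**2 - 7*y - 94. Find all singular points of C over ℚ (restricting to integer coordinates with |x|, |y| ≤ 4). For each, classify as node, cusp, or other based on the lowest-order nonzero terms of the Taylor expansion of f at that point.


Singular points: {(-3, -1)}; classification: cusp.

Compute partial derivatives:
  f_x = -9*x**2 - 4*x*y - 58*x + y**2 - 10*y - 92.
  f_y = -2*x**2 + 2*x*y - 10*x + 3*y**2 + 14*y - 7.
Scan x_0 ∈ {−4, ..., 4}. For each x_0, f_y(x_0, y) is a polynomial in y; find its integer roots y ∈ {−4, ..., 4}, then test f_x and f at those candidates.
  x = -4: f_y(-4, y) = 3*y**2 + 6*y + 1; no integer root y with |y| ≤ 4.
  x = -3: f_y(-3, y) = 3*y**2 + 8*y + 5; vanishes at y ∈ {-1}. (-3, -1): f_x = 0, f = 0 — SINGULAR.
  x = -2: f_y(-2, y) = 3*y**2 + 10*y + 5; no integer root y with |y| ≤ 4.
  x = -1: f_y(-1, y) = 3*y**2 + 12*y + 1; no integer root y with |y| ≤ 4.
  x = 0: f_y(0, y) = 3*y**2 + 14*y - 7; no integer root y with |y| ≤ 4.
  x = 1: f_y(1, y) = 3*y**2 + 16*y - 19; vanishes at y ∈ {1}. (1, 1): f_x = -172 ≠ 0.
  x = 2: f_y(2, y) = 3*y**2 + 18*y - 35; no integer root y with |y| ≤ 4.
  x = 3: f_y(3, y) = 3*y**2 + 20*y - 55; no integer root y with |y| ≤ 4.
  x = 4: f_y(4, y) = 3*y**2 + 22*y - 79; no integer root y with |y| ≤ 4.
Only singular point on the grid: (-3, -1).
Classify: substitute x = -3 + u, y = -1 + v and expand: f = -3*u**3 - 2*u**2*v + u*v**2 + v**3 + v**2.
No constant or linear terms (consistent with a singular point). Quadratic part: v**2. Cubic part: -3*u**3 - 2*u**2*v + u*v**2 + v**3.
The quadratic part v**2 is a perfect square, so there is a single (double) tangent line v = 0, i.e. y = -1. Restricting the cubic part to that line (v = 0) leaves -3*u**3 ≠ 0, so f is not divisible by v and the branch is v² ≈ 3*u**3 to lowest order — this is a cusp.
Classification: cusp.


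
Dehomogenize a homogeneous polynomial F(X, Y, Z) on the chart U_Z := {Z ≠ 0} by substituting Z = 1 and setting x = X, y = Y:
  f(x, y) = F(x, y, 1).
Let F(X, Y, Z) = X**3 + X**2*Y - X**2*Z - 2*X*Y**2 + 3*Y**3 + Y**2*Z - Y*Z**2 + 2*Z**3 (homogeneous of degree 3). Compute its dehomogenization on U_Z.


f(x, y) = x**3 + x**2*y - x**2 - 2*x*y**2 + 3*y**3 + y**2 - y + 2

On U_Z we set Z = 1. Each monomial c·X^i·Y^j·Z^k in F becomes c·x^i·y^j·1^k = c·x^i·y^j.
Substituting Z = 1: F(X, Y, 1) = x**3 + x**2*y - x**2 - 2*x*y**2 + 3*y**3 + y**2 - y + 2.
Note: deg(f) ≤ deg(F) = 3; strict inequality happens when F is divisible by Z (lost terms).


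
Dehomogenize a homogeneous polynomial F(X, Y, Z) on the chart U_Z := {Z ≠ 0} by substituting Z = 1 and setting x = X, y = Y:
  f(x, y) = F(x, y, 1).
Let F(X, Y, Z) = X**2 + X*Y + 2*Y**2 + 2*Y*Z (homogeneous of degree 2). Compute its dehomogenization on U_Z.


f(x, y) = x**2 + x*y + 2*y**2 + 2*y

On U_Z we set Z = 1. Each monomial c·X^i·Y^j·Z^k in F becomes c·x^i·y^j·1^k = c·x^i·y^j.
Substituting Z = 1: F(X, Y, 1) = x**2 + x*y + 2*y**2 + 2*y.
Note: deg(f) ≤ deg(F) = 2; strict inequality happens when F is divisible by Z (lost terms).


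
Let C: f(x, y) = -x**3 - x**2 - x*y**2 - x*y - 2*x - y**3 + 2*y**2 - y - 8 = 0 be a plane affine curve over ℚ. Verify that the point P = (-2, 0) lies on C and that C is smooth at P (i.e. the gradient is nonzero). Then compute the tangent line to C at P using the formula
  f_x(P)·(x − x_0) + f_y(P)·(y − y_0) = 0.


Tangent line at P: -10*x + y - 20 = 0.

Step 1: f(-2, 0) = 0, so P lies on C.
Step 2: partial derivatives
  f_x(x, y) = -3*x**2 - 2*x - y**2 - y - 2, f_y(x, y) = -2*x*y - x - 3*y**2 + 4*y - 1.
  f_x(P) = -10, f_y(P) = 1 (gradient nonzero, so P is smooth).
Step 3: tangent line at P: -10·(x − -2) + 1·(y − 0) = 0.
Expanding: -10*x + y - 20 = 0.


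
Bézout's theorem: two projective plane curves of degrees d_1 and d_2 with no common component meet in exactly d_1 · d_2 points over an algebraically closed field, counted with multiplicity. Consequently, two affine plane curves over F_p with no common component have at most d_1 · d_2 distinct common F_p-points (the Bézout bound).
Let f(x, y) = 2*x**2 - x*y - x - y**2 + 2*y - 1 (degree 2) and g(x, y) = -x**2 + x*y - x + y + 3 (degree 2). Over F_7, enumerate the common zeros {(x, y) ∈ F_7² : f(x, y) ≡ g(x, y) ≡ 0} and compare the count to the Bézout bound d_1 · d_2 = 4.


Common zeros: ∅; count = 0; Bézout bound = 4.

deg(f) = 2, deg(g) = 2, so Bézout bound = 4.
Scan x ∈ F_7. For each x, list the y ∈ F_7 with f(x, y) ≡ 0 and those with g(x, y) ≡ 0 (mod 7); the common zeros in that column are the intersection.
  x = 0: f ≡ 0 at y ∈ {1}; g ≡ 0 at y ∈ {4}; common: ∅.
  x = 1: f ≡ 0 at y ∈ {0, 1}; g ≡ 0 at y ∈ {3}; common: ∅.
  x = 2: f ≡ 0 at y ∈ ∅; g ≡ 0 at y ∈ {1}; common: ∅.
  x = 3: f ≡ 0 at y ∈ {0, 6}; g ≡ 0 at y ∈ {4}; common: ∅.
  x = 4: f ≡ 0 at y ∈ {6}; g ≡ 0 at y ∈ {2}; common: ∅.
  x = 5: f ≡ 0 at y ∈ ∅; g ≡ 0 at y ∈ {1}; common: ∅.
  x = 6: f ≡ 0 at y ∈ ∅; g ≡ 0 at y ∈ ∅; common: ∅.
Collecting: common zeros = ∅, so the count is 0.
Comparison with the Bézout bound: 0 ≤ 4 = deg(f)·deg(g), as expected for curves with no common component (the affine F_7-count falls short of the bound because intersections may lie at infinity, over extension fields, or carry multiplicity).


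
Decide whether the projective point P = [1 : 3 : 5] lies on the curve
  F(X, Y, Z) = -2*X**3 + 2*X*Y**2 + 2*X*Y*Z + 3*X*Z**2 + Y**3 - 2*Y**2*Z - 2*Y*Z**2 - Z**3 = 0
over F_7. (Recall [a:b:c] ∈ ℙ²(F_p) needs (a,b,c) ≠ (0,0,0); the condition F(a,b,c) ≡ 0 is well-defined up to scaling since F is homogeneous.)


F(1,3,5) ≡ 0 (mod 7); P is on the curve.

Evaluate F(1, 3, 5) term-by-term (mod 7).
  -2*X**3 ↦ -2·1·1·1 = -2
  2*X*Y**2 ↦ 2·1·9·1 = 18
  2*X*Y*Z ↦ 2·1·3·5 = 30
  3*X*Z**2 ↦ 3·1·1·25 = 75
  Y**3 ↦ 1·1·27·1 = 27
  -2*Y**2*Z ↦ -2·1·9·5 = -90
  -2*Y*Z**2 ↦ -2·1·3·25 = -150
  -Z**3 ↦ -1·1·1·125 = -125
Sum: F(1, 3, 5) = (-2) + (18) + (30) + (75) + (27) + (-90) + (-150) + (-125) = -217.
Reducing mod 7: -217 ≡ 0 (mod 7).
Since F(a, b, c) ≡ 0 (mod 7), P lies on the curve.


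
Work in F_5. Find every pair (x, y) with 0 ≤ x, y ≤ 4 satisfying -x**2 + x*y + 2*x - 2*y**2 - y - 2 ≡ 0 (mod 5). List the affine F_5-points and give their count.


Affine F_5-points: {(0, 1), (2, 4), (3, 0), (3, 1), (4, 0), (4, 4)}; count = 6.

For each of the 25 pairs (x, y) ∈ F_5², evaluate f(x, y) mod 5. Record the zeros.
  x = 0: [0↦3, 1↦0, 2↦3, 3↦2, 4↦2]  zeros at y ∈ {1}
  x = 1: [0↦4, 1↦2, 2↦1, 3↦1, 4↦2]  zeros at y ∈ ∅
  x = 2: [0↦3, 1↦2, 2↦2, 3↦3, 4↦0]  zeros at y ∈ {4}
  x = 3: [0↦0, 1↦0, 2↦1, 3↦3, 4↦1]  zeros at y ∈ {0, 1}
  x = 4: [0↦0, 1↦1, 2↦3, 3↦1, 4↦0]  zeros at y ∈ {0, 4}
Collecting zeros: affine points = {(0, 1), (2, 4), (3, 0), (3, 1), (4, 0), (4, 4)}.
Total count |C(F_5)_aff| = 6.


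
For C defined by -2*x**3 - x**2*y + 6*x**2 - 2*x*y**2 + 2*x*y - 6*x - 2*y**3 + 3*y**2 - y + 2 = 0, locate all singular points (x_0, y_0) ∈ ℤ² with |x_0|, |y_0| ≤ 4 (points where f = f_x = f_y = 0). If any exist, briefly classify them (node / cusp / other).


Singular points: {(1, 0)}; classification: cusp.

Compute partial derivatives:
  f_x = -6*x**2 - 2*x*y + 12*x - 2*y**2 + 2*y - 6.
  f_y = -x**2 - 4*x*y + 2*x - 6*y**2 + 6*y - 1.
Scan x_0 ∈ {−4, ..., 4}. For each x_0, f_y(x_0, y) is a polynomial in y; find its integer roots y ∈ {−4, ..., 4}, then test f_x and f at those candidates.
  x = -4: f_y(-4, y) = -6*y**2 + 22*y - 25; no integer root y with |y| ≤ 4.
  x = -3: f_y(-3, y) = -6*y**2 + 18*y - 16; no integer root y with |y| ≤ 4.
  x = -2: f_y(-2, y) = -6*y**2 + 14*y - 9; no integer root y with |y| ≤ 4.
  x = -1: f_y(-1, y) = -6*y**2 + 10*y - 4; vanishes at y ∈ {1}. (-1, 1): f_x = -22 ≠ 0.
  x = 0: f_y(0, y) = -6*y**2 + 6*y - 1; no integer root y with |y| ≤ 4.
  x = 1: f_y(1, y) = -6*y**2 + 2*y; vanishes at y ∈ {0}. (1, 0): f_x = 0, f = 0 — SINGULAR.
  x = 2: f_y(2, y) = -6*y**2 - 2*y - 1; no integer root y with |y| ≤ 4.
  x = 3: f_y(3, y) = -6*y**2 - 6*y - 4; no integer root y with |y| ≤ 4.
  x = 4: f_y(4, y) = -6*y**2 - 10*y - 9; no integer root y with |y| ≤ 4.
Only singular point on the grid: (1, 0).
Classify: substitute x = 1 + u, y = 0 + v and expand: f = -2*u**3 - u**2*v - 2*u*v**2 - 2*v**3 + v**2.
No constant or linear terms (consistent with a singular point). Quadratic part: v**2. Cubic part: -2*u**3 - u**2*v - 2*u*v**2 - 2*v**3.
The quadratic part v**2 is a perfect square, so there is a single (double) tangent line v = 0, i.e. y = 0. Restricting the cubic part to that line (v = 0) leaves -2*u**3 ≠ 0, so f is not divisible by v and the branch is v² ≈ 2*u**3 to lowest order — this is a cusp.
Classification: cusp.


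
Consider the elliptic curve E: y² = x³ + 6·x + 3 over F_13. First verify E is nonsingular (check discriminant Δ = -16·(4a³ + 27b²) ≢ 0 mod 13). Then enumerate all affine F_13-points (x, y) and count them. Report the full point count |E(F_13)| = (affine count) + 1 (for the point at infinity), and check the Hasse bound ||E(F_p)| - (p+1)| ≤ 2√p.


Affine points = {(0, 4), (0, 9), (1, 6), (1, 7), (2, 6), (2, 7), (3, 3), (3, 10), (4, 0), (8, 2), (8, 11), (10, 6), (10, 7), (11, 3), (11, 10), (12, 3), (12, 10)}; affine count = 17; |E(F_13)| = 18.

Discriminant check: Δ ∝ 4a³ + 27b² = 4·6³ + 27·3² = 4·216 + 27·9 ≡ 2 (mod 13). Nonzero ⇒ E is nonsingular.
For each x ∈ F_13, compute rhs = x³ + 6·x + 3 mod 13, then count y ∈ F_13 with y² ≡ rhs.
  x = 0: rhs = 3, matching y values: 4, 9 (2 points).
  x = 1: rhs = 10, matching y values: 6, 7 (2 points).
  x = 2: rhs = 10, matching y values: 6, 7 (2 points).
  x = 3: rhs = 9, matching y values: 3, 10 (2 points).
  x = 4: rhs = 0, matching y values: 0 (1 points).
  x = 5: rhs = 2, matching y values: none (0 points).
  x = 6: rhs = 8, matching y values: none (0 points).
  x = 7: rhs = 11, matching y values: none (0 points).
  x = 8: rhs = 4, matching y values: 2, 11 (2 points).
  x = 9: rhs = 6, matching y values: none (0 points).
  x = 10: rhs = 10, matching y values: 6, 7 (2 points).
  x = 11: rhs = 9, matching y values: 3, 10 (2 points).
  x = 12: rhs = 9, matching y values: 3, 10 (2 points).
Total affine count: 17.
Full point count |E(F_13)| = 17 + 1 = 18.
Hasse bound: |18 − (13+1)| = |4| = 4 ≤ 2√13 ≈ 7.2111 ✓.


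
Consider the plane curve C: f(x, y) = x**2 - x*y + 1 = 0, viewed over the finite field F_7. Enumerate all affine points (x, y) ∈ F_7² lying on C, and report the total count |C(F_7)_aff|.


Affine F_7-points: {(1, 2), (2, 6), (3, 1), (4, 6), (5, 1), (6, 5)}; count = 6.

For each of the 49 pairs (x, y) ∈ F_7², evaluate f(x, y) mod 7. Record the zeros.
  x = 0: [0↦1, 1↦1, 2↦1, 3↦1, 4↦1, 5↦1, 6↦1]  zeros at y ∈ ∅
  x = 1: [0↦2, 1↦1, 2↦0, 3↦6, 4↦5, 5↦4, 6↦3]  zeros at y ∈ {2}
  x = 2: [0↦5, 1↦3, 2↦1, 3↦6, 4↦4, 5↦2, 6↦0]  zeros at y ∈ {6}
  x = 3: [0↦3, 1↦0, 2↦4, 3↦1, 4↦5, 5↦2, 6↦6]  zeros at y ∈ {1}
  x = 4: [0↦3, 1↦6, 2↦2, 3↦5, 4↦1, 5↦4, 6↦0]  zeros at y ∈ {6}
  x = 5: [0↦5, 1↦0, 2↦2, 3↦4, 4↦6, 5↦1, 6↦3]  zeros at y ∈ {1}
  x = 6: [0↦2, 1↦3, 2↦4, 3↦5, 4↦6, 5↦0, 6↦1]  zeros at y ∈ {5}
Collecting zeros: affine points = {(1, 2), (2, 6), (3, 1), (4, 6), (5, 1), (6, 5)}.
Total count |C(F_7)_aff| = 6.


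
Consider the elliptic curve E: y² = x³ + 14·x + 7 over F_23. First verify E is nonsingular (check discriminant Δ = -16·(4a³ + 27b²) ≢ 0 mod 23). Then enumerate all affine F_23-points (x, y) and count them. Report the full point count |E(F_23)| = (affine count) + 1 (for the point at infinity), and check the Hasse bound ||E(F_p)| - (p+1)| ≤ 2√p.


Affine points = {(4, 9), (4, 14), (5, 8), (5, 15), (6, 10), (6, 13), (14, 7), (14, 16), (15, 2), (15, 21), (16, 7), (16, 16), (17, 11), (17, 12), (19, 5), (19, 18)}; affine count = 16; |E(F_23)| = 17.

Discriminant check: Δ ∝ 4a³ + 27b² = 4·14³ + 27·7² = 4·2744 + 27·49 ≡ 17 (mod 23). Nonzero ⇒ E is nonsingular.
For each x ∈ F_23, compute rhs = x³ + 14·x + 7 mod 23, then count y ∈ F_23 with y² ≡ rhs.
  x = 0: rhs = 7, matching y values: none (0 points).
  x = 1: rhs = 22, matching y values: none (0 points).
  x = 2: rhs = 20, matching y values: none (0 points).
  x = 3: rhs = 7, matching y values: none (0 points).
  x = 4: rhs = 12, matching y values: 9, 14 (2 points).
  x = 5: rhs = 18, matching y values: 8, 15 (2 points).
  x = 6: rhs = 8, matching y values: 10, 13 (2 points).
  x = 7: rhs = 11, matching y values: none (0 points).
  x = 8: rhs = 10, matching y values: none (0 points).
  x = 9: rhs = 11, matching y values: none (0 points).
  x = 10: rhs = 20, matching y values: none (0 points).
  x = 11: rhs = 20, matching y values: none (0 points).
  x = 12: rhs = 17, matching y values: none (0 points).
  x = 13: rhs = 17, matching y values: none (0 points).
  x = 14: rhs = 3, matching y values: 7, 16 (2 points).
  x = 15: rhs = 4, matching y values: 2, 21 (2 points).
  x = 16: rhs = 3, matching y values: 7, 16 (2 points).
  x = 17: rhs = 6, matching y values: 11, 12 (2 points).
  x = 18: rhs = 19, matching y values: none (0 points).
  x = 19: rhs = 2, matching y values: 5, 18 (2 points).
  x = 20: rhs = 7, matching y values: none (0 points).
  x = 21: rhs = 17, matching y values: none (0 points).
  x = 22: rhs = 15, matching y values: none (0 points).
Total affine count: 16.
Full point count |E(F_23)| = 16 + 1 = 17.
Hasse bound: |17 − (23+1)| = |-7| = 7 ≤ 2√23 ≈ 9.5917 ✓.


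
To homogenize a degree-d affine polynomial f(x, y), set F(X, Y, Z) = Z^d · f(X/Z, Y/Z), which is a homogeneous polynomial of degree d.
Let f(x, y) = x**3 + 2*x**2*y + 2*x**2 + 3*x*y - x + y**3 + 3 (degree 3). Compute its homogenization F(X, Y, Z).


F(X, Y, Z) = X**3 + 2*X**2*Y + 2*X**2*Z + 3*X*Y*Z - X*Z**2 + Y**3 + 3*Z**3

deg(f) = 3.
Substitute x = X/Z, y = Y/Z into f, then multiply by Z^3.
  monomial 1·x^3·y^0 ↦ 1·X^3·Y^0·Z^0.
  monomial 2·x^2·y^1 ↦ 2·X^2·Y^1·Z^0.
  monomial 2·x^2·y^0 ↦ 2·X^2·Y^0·Z^1.
  monomial 3·x^1·y^1 ↦ 3·X^1·Y^1·Z^1.
  monomial -1·x^1·y^0 ↦ -1·X^1·Y^0·Z^2.
  monomial 1·x^0·y^3 ↦ 1·X^0·Y^3·Z^0.
  monomial 3·x^0·y^0 ↦ 3·X^0·Y^0·Z^3.
Collecting: F(X, Y, Z) = X**3 + 2*X**2*Y + 2*X**2*Z + 3*X*Y*Z - X*Z**2 + Y**3 + 3*Z**3.


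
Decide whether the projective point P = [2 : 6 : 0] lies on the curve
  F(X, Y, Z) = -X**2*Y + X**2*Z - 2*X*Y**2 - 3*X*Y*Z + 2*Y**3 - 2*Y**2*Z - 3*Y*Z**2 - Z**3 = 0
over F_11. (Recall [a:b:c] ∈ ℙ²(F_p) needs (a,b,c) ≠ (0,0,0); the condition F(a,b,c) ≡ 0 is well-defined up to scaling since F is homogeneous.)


F(2,6,0) ≡ 0 (mod 11); P is on the curve.

Evaluate F(2, 6, 0) term-by-term (mod 11).
  -X**2*Y ↦ -1·4·6·1 = -24
  X**2*Z ↦ 1·4·1·0 = 0
  -2*X*Y**2 ↦ -2·2·36·1 = -144
  -3*X*Y*Z ↦ -3·2·6·0 = 0
  2*Y**3 ↦ 2·1·216·1 = 432
  -2*Y**2*Z ↦ -2·1·36·0 = 0
  -3*Y*Z**2 ↦ -3·1·6·0 = 0
  -Z**3 ↦ -1·1·1·0 = 0
Sum: F(2, 6, 0) = (-24) + (0) + (-144) + (0) + (432) + (0) + (0) + (0) = 264.
Reducing mod 11: 264 ≡ 0 (mod 11).
Since F(a, b, c) ≡ 0 (mod 11), P lies on the curve.


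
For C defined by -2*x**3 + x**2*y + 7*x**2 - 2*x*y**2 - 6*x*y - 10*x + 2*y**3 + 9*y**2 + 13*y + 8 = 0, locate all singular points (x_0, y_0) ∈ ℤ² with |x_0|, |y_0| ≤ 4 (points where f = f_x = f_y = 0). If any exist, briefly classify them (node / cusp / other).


Singular points: {(1, -1)}; classification: cusp.

Compute partial derivatives:
  f_x = -6*x**2 + 2*x*y + 14*x - 2*y**2 - 6*y - 10.
  f_y = x**2 - 4*x*y - 6*x + 6*y**2 + 18*y + 13.
Scan x_0 ∈ {−4, ..., 4}. For each x_0, f_y(x_0, y) is a polynomial in y; find its integer roots y ∈ {−4, ..., 4}, then test f_x and f at those candidates.
  x = -4: f_y(-4, y) = 6*y**2 + 34*y + 53; no integer root y with |y| ≤ 4.
  x = -3: f_y(-3, y) = 6*y**2 + 30*y + 40; no integer root y with |y| ≤ 4.
  x = -2: f_y(-2, y) = 6*y**2 + 26*y + 29; no integer root y with |y| ≤ 4.
  x = -1: f_y(-1, y) = 6*y**2 + 22*y + 20; vanishes at y ∈ {-2}. (-1, -2): f_x = -22 ≠ 0.
  x = 0: f_y(0, y) = 6*y**2 + 18*y + 13; no integer root y with |y| ≤ 4.
  x = 1: f_y(1, y) = 6*y**2 + 14*y + 8; vanishes at y ∈ {-1}. (1, -1): f_x = 0, f = 0 — SINGULAR.
  x = 2: f_y(2, y) = 6*y**2 + 10*y + 5; no integer root y with |y| ≤ 4.
  x = 3: f_y(3, y) = 6*y**2 + 6*y + 4; no integer root y with |y| ≤ 4.
  x = 4: f_y(4, y) = 6*y**2 + 2*y + 5; no integer root y with |y| ≤ 4.
Only singular point on the grid: (1, -1).
Classify: substitute x = 1 + u, y = -1 + v and expand: f = -2*u**3 + u**2*v - 2*u*v**2 + 2*v**3 + v**2.
No constant or linear terms (consistent with a singular point). Quadratic part: v**2. Cubic part: -2*u**3 + u**2*v - 2*u*v**2 + 2*v**3.
The quadratic part v**2 is a perfect square, so there is a single (double) tangent line v = 0, i.e. y = -1. Restricting the cubic part to that line (v = 0) leaves -2*u**3 ≠ 0, so f is not divisible by v and the branch is v² ≈ 2*u**3 to lowest order — this is a cusp.
Classification: cusp.
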